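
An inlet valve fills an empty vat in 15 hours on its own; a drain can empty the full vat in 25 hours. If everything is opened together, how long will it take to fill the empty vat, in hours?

Net rate = 1/15 − 1/25 = (5 − 3)/75 = 2/75 per hour.
Filling time = 1 ÷ (2/75) = 75/2 hours.

75/2 hours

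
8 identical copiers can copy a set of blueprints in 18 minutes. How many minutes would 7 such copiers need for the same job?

144/7 minutes

Total work is 8·18 = 144 copier-minutes.
With 7 copiers: 144/7 minutes.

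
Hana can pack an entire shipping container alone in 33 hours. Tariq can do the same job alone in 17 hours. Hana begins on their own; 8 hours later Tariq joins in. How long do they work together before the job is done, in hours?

17/2 hours

In the first 8 hours Hana alone does 8/33 of the job, leaving 25/33.
Once everyone is working, combined rate: 1/33 + 1/17 = (17 + 33)/561 = 50/561 per hour.
Remaining 25/33 at 50/561 per hour takes 17/2 hours.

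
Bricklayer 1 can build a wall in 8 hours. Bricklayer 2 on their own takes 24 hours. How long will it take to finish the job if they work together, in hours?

6 hours

Combined rate: 1/8 + 1/24 = (3 + 1)/24 = 4/24 = 1/6 per hour.
Time = 1 ÷ (1/6) = 6 hours.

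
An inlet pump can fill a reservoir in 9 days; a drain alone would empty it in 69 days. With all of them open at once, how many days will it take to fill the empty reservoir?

207/20 days

Net rate = 1/9 − 1/69 = (23 − 3)/207 = 20/207 per day.
Filling time = 1 ÷ (20/207) = 207/20 days.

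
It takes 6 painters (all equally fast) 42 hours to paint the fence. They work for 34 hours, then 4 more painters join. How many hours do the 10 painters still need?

One painter does 1/252 of the job per hour.
After 34 hours with 6 painters, 17/21 is done (4/21 left).
With 10 painters the rate is 10/252 = 5/126, so the rest takes 4/21 ÷ 5/126 = 24/5 hours.

24/5 hours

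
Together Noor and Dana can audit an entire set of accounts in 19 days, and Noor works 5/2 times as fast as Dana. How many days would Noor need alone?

Let Dana's rate be r; then Noor's rate is (5/2)r, so together (5/2 + 1)r = (7/2)r = 1/19.
Thus r = 2/133 per day.
Dana alone: 133/2 days; Noor alone: 133/5 days.

133/5 days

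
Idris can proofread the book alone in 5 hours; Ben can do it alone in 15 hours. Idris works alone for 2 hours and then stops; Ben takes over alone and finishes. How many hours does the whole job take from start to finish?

In 2 hours Idris does 2/5 of the job, leaving 3/5.
Ben works at 1/15 per hour, so finishing takes 3/5 ÷ 1/15 = 9 hours.
Total time = 2 + 9 = 11 hours.

11 hours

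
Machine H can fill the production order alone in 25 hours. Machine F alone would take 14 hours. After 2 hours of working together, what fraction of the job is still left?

136/175

Combined rate: 1/25 + 1/14 = (14 + 25)/350 = 39/350 per hour.
In 2 hours they complete 2·39/350 = 39/175 of the job.
So 136/175 remains.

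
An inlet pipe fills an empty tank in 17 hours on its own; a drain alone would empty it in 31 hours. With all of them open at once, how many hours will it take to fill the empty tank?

527/14 hours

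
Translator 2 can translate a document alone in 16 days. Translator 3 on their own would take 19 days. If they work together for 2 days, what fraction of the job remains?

117/152

Combined rate: 1/16 + 1/19 = (19 + 16)/304 = 35/304 per day.
In 2 days they complete 2·35/304 = 35/152 of the job.
So 117/152 remains.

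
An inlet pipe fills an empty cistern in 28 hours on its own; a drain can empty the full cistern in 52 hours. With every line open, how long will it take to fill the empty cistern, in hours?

Net rate = 1/28 − 1/52 = (13 − 7)/364 = 6/364 = 3/182 per hour.
Filling time = 1 ÷ (3/182) = 182/3 hours.

182/3 hours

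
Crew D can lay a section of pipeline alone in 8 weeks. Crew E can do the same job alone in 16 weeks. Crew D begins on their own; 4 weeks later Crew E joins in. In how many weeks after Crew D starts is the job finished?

20/3 weeks

In the first 4 weeks Crew D alone does 4/8 = 1/2 of the job, leaving 1/2.
Once everyone is working, combined rate: 1/8 + 1/16 = (2 + 1)/16 = 3/16 per week.
Remaining 1/2 at 3/16 per week takes 8/3 weeks.
Total from the start = 4 + 8/3 = 20/3 weeks.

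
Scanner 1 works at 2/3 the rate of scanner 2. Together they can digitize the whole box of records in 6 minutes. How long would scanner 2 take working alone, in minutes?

10 minutes

Let scanner 2's rate be r; then scanner 1's rate is (2/3)r, so together (2/3 + 1)r = (5/3)r = 1/6.
Thus r = 1/10 per minute.
Scanner 2 alone: 10 minutes; scanner 1 alone: 15 minutes.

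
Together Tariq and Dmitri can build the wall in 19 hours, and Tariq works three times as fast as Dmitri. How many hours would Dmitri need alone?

76 hours

Let Dmitri's rate be r; then Tariq's rate is 3r, so together (3 + 1)r = 4r = 1/19.
Thus r = 1/76 per hour.
Dmitri alone: 76 hours; Tariq alone: 76/3 hours.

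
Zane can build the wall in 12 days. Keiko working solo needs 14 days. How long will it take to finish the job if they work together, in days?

Combined rate: 1/12 + 1/14 = (7 + 6)/84 = 13/84 per day.
Time = 1 ÷ (13/84) = 84/13 days.

84/13 days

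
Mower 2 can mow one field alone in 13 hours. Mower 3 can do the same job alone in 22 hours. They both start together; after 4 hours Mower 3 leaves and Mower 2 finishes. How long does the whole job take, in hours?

117/11 hours

In the first 4 hours the combined rate is 35/286, so 70/143 of the job is done, leaving 73/143.
After Mower 3 leaves the rate is 1/13 per hour; the remaining 73/143 takes 73/11 hours.
Total = 4 + 73/11 = 117/11 hours.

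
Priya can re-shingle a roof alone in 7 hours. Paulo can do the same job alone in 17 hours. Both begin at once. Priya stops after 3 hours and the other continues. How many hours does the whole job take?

68/7 hours

In the first 3 hours the combined rate is 24/119, so 72/119 of the job is done, leaving 47/119.
After Priya leaves the rate is 1/17 per hour; the remaining 47/119 takes 47/7 hours.
Total = 3 + 47/7 = 68/7 hours.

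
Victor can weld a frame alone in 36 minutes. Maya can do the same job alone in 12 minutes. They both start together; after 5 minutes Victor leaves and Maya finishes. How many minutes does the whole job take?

In the first 5 minutes the combined rate is 1/9, so 5/9 of the job is done, leaving 4/9.
After Victor leaves the rate is 1/12 per minute; the remaining 4/9 takes 16/3 minutes.
Total = 5 + 16/3 = 31/3 minutes.

31/3 minutes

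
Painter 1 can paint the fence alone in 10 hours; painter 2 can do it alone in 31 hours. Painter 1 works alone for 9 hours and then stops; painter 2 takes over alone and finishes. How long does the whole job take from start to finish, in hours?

In 9 hours painter 1 does 9/10 of the job, leaving 1/10.
Painter 2 works at 1/31 per hour, so finishing takes 1/10 ÷ 1/31 = 31/10 hours.
Total time = 9 + 31/10 = 121/10 hours.

121/10 hours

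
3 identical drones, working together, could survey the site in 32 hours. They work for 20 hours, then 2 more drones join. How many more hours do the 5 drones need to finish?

36/5 hours

One drone does 1/96 of the job per hour.
After 20 hours with 3 drones, 5/8 is done (3/8 left).
With 5 drones the rate is 5/96, so the rest takes 3/8 ÷ 5/96 = 36/5 hours.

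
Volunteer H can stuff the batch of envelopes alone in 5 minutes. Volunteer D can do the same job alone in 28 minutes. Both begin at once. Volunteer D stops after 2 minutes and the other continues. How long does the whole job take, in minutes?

In the first 2 minutes the combined rate is 33/140, so 33/70 of the job is done, leaving 37/70.
After volunteer D leaves the rate is 1/5 per minute; the remaining 37/70 takes 37/14 minutes.
Total = 2 + 37/14 = 65/14 minutes.

65/14 minutes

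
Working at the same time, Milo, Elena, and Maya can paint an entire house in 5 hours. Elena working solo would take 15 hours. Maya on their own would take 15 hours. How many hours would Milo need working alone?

Combined rate is 1/5 per hour.
Known contribution: 1/15 + 1/15 = (1 + 1)/15 = 2/15 per hour.
So Milo's rate is 1/5 − 2/15 = 1/15, meaning 15 hours alone.

15 hours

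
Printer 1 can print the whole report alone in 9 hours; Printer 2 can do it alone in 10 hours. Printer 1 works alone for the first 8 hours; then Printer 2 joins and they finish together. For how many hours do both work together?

In 8 hours Printer 1 does 8/9 of the job, leaving 1/9.
Printer 1 and Printer 2 together work at 19/90 per hour, so finishing takes 1/9 ÷ 19/90 = 10/19 hours.

10/19 hours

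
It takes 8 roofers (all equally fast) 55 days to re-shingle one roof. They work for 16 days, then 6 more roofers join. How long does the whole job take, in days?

268/7 days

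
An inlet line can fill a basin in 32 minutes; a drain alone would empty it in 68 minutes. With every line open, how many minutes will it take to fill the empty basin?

544/9 minutes

Net rate = 1/32 − 1/68 = (17 − 8)/544 = 9/544 per minute.
Filling time = 1 ÷ (9/544) = 544/9 minutes.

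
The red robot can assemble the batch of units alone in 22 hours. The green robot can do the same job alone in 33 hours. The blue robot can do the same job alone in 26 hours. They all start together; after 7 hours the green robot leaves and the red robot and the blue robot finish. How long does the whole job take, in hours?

169/18 hours

In the first 7 hours the combined rate is 49/429, so 343/429 of the job is done, leaving 86/429.
After the green robot leaves the rate is 12/143 per hour; the remaining 86/429 takes 43/18 hours.
Total = 7 + 43/18 = 169/18 hours.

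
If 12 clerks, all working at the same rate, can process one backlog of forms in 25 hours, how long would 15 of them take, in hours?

Total work is 12·25 = 300 clerk-hours.
With 15 clerks: 300/15 = 20 hours.

20 hours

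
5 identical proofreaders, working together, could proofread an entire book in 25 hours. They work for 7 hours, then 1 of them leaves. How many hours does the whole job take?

One proofreader does 1/125 of the job per hour.
After 7 hours with 5 proofreaders, 7/25 is done (18/25 left).
With 4 proofreaders the rate is 4/125, so the rest takes 18/25 ÷ 4/125 = 45/2 hours.
Total = 7 + 45/2 = 59/2 hours.

59/2 hours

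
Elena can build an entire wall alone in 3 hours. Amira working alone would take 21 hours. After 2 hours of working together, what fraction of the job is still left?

5/21

Combined rate: 1/3 + 1/21 = (7 + 1)/21 = 8/21 per hour.
In 2 hours they complete 2·8/21 = 16/21 of the job.
So 5/21 remains.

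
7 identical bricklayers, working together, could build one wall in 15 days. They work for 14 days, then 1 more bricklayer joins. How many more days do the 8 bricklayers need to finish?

One bricklayer does 1/105 of the job per day.
After 14 days with 7 bricklayers, 14/15 is done (1/15 left).
With 8 bricklayers the rate is 8/105, so the rest takes 1/15 ÷ 8/105 = 7/8 days.

7/8 days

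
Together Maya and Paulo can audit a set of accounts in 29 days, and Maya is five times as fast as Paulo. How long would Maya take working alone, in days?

Let Paulo's rate be r; then Maya's rate is 5r, so together (5 + 1)r = 6r = 1/29.
Thus r = 1/174 per day.
Paulo alone: 174 days; Maya alone: 174/5 days.

174/5 days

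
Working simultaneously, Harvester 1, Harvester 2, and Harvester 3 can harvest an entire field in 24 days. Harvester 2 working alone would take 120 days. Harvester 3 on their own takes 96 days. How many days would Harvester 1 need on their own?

480/11 days

Combined rate is 1/24 per day.
Known contribution: 1/120 + 1/96 = (4 + 5)/480 = 9/480 = 3/160 per day.
So Harvester 1's rate is 1/24 − 3/160 = 11/480, meaning 480/11 days alone.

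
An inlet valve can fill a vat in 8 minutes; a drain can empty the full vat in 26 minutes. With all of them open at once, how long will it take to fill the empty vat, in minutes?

104/9 minutes

Net rate = 1/8 − 1/26 = (13 − 4)/104 = 9/104 per minute.
Filling time = 1 ÷ (9/104) = 104/9 minutes.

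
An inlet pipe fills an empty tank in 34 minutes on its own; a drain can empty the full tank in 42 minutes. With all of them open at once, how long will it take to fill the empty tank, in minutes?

Net rate = 1/34 − 1/42 = (21 − 17)/714 = 4/714 = 2/357 per minute.
Filling time = 1 ÷ (2/357) = 357/2 minutes.

357/2 minutes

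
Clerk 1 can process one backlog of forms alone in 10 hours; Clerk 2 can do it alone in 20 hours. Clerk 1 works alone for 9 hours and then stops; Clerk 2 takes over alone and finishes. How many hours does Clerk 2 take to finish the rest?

In 9 hours Clerk 1 does 9/10 of the job, leaving 1/10.
Clerk 2 works at 1/20 per hour, so finishing takes 1/10 ÷ 1/20 = 2 hours.

2 hours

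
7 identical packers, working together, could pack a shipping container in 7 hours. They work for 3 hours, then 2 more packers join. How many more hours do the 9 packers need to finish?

28/9 hours

One packer does 1/49 of the job per hour.
After 3 hours with 7 packers, 3/7 is done (4/7 left).
With 9 packers the rate is 9/49, so the rest takes 4/7 ÷ 9/49 = 28/9 hours.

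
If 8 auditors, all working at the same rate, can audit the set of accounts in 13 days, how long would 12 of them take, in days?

26/3 days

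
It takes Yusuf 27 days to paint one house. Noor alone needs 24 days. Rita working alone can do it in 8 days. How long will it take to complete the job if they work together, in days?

54/11 days

Combined rate: 1/27 + 1/24 + 1/8 = (8 + 9 + 27)/216 = 44/216 = 11/54 per day.
Time = 1 ÷ (11/54) = 54/11 days.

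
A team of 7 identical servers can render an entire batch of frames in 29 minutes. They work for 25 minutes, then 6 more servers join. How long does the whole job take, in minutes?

One server does 1/203 of the job per minute.
After 25 minutes with 7 servers, 25/29 is done (4/29 left).
With 13 servers the rate is 13/203, so the rest takes 4/29 ÷ 13/203 = 28/13 minutes.
Total = 25 + 28/13 = 353/13 minutes.

353/13 minutes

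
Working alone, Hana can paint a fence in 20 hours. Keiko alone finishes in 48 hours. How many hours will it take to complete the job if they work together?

240/17 hours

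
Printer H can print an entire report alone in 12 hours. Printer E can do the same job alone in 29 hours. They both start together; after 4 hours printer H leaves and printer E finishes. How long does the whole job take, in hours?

58/3 hours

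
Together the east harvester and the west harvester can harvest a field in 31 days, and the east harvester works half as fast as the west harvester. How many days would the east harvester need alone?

Let the west harvester's rate be r; then the east harvester's rate is (1/2)r, so together (1/2 + 1)r = (3/2)r = 1/31.
Thus r = 2/93 per day.
The west harvester alone: 93/2 days; the east harvester alone: 93 days.

93 days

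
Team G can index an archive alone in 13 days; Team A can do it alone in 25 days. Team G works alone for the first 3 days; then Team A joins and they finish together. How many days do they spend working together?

125/19 days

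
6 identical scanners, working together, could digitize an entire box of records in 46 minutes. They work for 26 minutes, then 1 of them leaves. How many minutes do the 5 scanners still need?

24 minutes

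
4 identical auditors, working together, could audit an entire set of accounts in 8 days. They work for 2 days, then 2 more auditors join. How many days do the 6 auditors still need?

One auditor does 1/32 of the job per day.
After 2 days with 4 auditors, 1/4 is done (3/4 left).
With 6 auditors the rate is 6/32 = 3/16, so the rest takes 3/4 ÷ 3/16 = 4 days.

4 days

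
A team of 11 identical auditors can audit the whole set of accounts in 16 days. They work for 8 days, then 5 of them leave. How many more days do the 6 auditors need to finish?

44/3 days

One auditor does 1/176 of the job per day.
After 8 days with 11 auditors, 1/2 is done (1/2 left).
With 6 auditors the rate is 6/176 = 3/88, so the rest takes 1/2 ÷ 3/88 = 44/3 days.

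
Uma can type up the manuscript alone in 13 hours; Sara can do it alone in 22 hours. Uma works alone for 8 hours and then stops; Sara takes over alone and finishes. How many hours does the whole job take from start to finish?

In 8 hours Uma does 8/13 of the job, leaving 5/13.
Sara works at 1/22 per hour, so finishing takes 5/13 ÷ 1/22 = 110/13 hours.
Total time = 8 + 110/13 = 214/13 hours.

214/13 hours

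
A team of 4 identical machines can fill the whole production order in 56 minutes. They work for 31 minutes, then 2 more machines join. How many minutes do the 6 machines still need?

50/3 minutes

One machine does 1/224 of the job per minute.
After 31 minutes with 4 machines, 31/56 is done (25/56 left).
With 6 machines the rate is 6/224 = 3/112, so the rest takes 25/56 ÷ 3/112 = 50/3 minutes.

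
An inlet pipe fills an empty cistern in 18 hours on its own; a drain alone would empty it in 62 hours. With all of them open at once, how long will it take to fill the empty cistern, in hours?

279/11 hours

Net rate = 1/18 − 1/62 = (31 − 9)/558 = 22/558 = 11/279 per hour.
Filling time = 1 ÷ (11/279) = 279/11 hours.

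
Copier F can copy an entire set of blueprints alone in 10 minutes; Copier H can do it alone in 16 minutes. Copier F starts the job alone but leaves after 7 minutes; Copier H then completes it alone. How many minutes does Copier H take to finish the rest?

In 7 minutes Copier F does 7/10 of the job, leaving 3/10.
Copier H works at 1/16 per minute, so finishing takes 3/10 ÷ 1/16 = 24/5 minutes.

24/5 minutes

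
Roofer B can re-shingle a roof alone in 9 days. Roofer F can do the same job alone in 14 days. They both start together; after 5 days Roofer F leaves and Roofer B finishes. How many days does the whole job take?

In the first 5 days the combined rate is 23/126, so 115/126 of the job is done, leaving 11/126.
After Roofer F leaves the rate is 1/9 per day; the remaining 11/126 takes 11/14 days.
Total = 5 + 11/14 = 81/14 days.

81/14 days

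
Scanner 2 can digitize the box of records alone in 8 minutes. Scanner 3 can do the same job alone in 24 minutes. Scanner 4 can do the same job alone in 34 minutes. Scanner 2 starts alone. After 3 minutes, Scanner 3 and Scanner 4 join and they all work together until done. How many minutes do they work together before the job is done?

51/16 minutes

In the first 3 minutes Scanner 2 alone does 3/8 of the job, leaving 5/8.
Once everyone is working, combined rate: 1/8 + 1/24 + 1/34 = (51 + 17 + 12)/408 = 80/408 = 10/51 per minute.
Remaining 5/8 at 10/51 per minute takes 51/16 minutes.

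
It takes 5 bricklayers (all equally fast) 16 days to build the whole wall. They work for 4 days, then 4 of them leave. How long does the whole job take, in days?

One bricklayer does 1/80 of the job per day.
After 4 days with 5 bricklayers, 1/4 is done (3/4 left).
With 1 bricklayer the rate is 1/80, so the rest takes 3/4 ÷ 1/80 = 60 days.
Total = 4 + 60 = 64 days.

64 days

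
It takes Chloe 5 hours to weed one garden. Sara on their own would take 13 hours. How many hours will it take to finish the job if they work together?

65/18 hours

With two workers the combined time is the product over the sum: 5·13/(5+13) = 65/18 hours.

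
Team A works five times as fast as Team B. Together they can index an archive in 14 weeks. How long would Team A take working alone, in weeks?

84/5 weeks

Let Team B's rate be r; then Team A's rate is 5r, so together (5 + 1)r = 6r = 1/14.
Thus r = 1/84 per week.
Team B alone: 84 weeks; Team A alone: 84/5 weeks.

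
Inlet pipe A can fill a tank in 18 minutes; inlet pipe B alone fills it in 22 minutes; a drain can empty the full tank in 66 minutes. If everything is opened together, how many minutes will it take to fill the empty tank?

Net rate = 1/18 + 1/22 − 1/66 = (11 + 9 − 3)/198 = 17/198 per minute.
Filling time = 1 ÷ (17/198) = 198/17 minutes.

198/17 minutes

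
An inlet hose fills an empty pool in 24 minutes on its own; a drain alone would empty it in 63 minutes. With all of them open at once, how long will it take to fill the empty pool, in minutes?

Net rate = 1/24 − 1/63 = (21 − 8)/504 = 13/504 per minute.
Filling time = 1 ÷ (13/504) = 504/13 minutes.

504/13 minutes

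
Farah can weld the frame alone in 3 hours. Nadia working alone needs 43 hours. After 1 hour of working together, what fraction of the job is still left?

Combined rate: 1/3 + 1/43 = (43 + 3)/129 = 46/129 per hour.
In 1 hour they complete 1·46/129 = 46/129 of the job.
So 83/129 remains.

83/129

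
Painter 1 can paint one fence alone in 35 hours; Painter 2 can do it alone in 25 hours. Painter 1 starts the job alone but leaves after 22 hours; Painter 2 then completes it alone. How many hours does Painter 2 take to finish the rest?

65/7 hours

In 22 hours Painter 1 does 22/35 of the job, leaving 13/35.
Painter 2 works at 1/25 per hour, so finishing takes 13/35 ÷ 1/25 = 65/7 hours.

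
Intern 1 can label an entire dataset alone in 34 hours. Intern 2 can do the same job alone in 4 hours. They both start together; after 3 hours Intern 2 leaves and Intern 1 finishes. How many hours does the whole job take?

17/2 hours

In the first 3 hours the combined rate is 19/68, so 57/68 of the job is done, leaving 11/68.
After Intern 2 leaves the rate is 1/34 per hour; the remaining 11/68 takes 11/2 hours.
Total = 3 + 11/2 = 17/2 hours.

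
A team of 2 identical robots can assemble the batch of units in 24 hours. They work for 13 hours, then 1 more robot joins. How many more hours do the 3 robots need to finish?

One robot does 1/48 of the job per hour.
After 13 hours with 2 robots, 13/24 is done (11/24 left).
With 3 robots the rate is 3/48 = 1/16, so the rest takes 11/24 ÷ 1/16 = 22/3 hours.

22/3 hours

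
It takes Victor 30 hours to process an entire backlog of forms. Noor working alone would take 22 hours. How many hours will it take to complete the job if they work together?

Combined rate: 1/30 + 1/22 = (11 + 15)/330 = 26/330 = 13/165 per hour.
Time = 1 ÷ (13/165) = 165/13 hours.

165/13 hours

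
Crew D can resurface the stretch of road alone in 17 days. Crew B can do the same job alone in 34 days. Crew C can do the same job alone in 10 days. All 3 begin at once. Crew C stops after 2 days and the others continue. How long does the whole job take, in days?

136/15 days

In the first 2 days the combined rate is 16/85, so 32/85 of the job is done, leaving 53/85.
After Crew C leaves the rate is 3/34 per day; the remaining 53/85 takes 106/15 days.
Total = 2 + 106/15 = 136/15 days.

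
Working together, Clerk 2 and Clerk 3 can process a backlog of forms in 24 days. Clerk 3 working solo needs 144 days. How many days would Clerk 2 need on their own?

Combined rate is 1/24 per day.
Known contribution: 1/144 per day.
So Clerk 2's rate is 1/24 − 1/144 = 5/144, meaning 144/5 days alone.

144/5 days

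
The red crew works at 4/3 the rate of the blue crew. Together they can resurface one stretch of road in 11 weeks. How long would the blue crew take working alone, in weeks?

Let the blue crew's rate be r; then the red crew's rate is (4/3)r, so together (4/3 + 1)r = (7/3)r = 1/11.
Thus r = 3/77 per week.
The blue crew alone: 77/3 weeks; the red crew alone: 77/4 weeks.

77/3 weeks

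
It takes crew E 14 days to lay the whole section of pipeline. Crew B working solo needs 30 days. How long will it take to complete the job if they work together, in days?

Combined rate: 1/14 + 1/30 = (15 + 7)/210 = 22/210 = 11/105 per day.
Time = 1 ÷ (11/105) = 105/11 days.

105/11 days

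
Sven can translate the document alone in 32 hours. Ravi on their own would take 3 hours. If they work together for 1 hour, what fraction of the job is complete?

Combined rate: 1/32 + 1/3 = (3 + 32)/96 = 35/96 per hour.
In 1 hour they complete 1·35/96 = 35/96 of the job.

35/96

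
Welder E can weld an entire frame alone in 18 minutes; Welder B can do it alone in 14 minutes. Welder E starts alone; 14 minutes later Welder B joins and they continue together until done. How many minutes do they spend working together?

In 14 minutes Welder E does 14/18 = 7/9 of the job, leaving 2/9.
Welder E and Welder B together work at 8/63 per minute, so finishing takes 2/9 ÷ 8/63 = 7/4 minutes.

7/4 minutes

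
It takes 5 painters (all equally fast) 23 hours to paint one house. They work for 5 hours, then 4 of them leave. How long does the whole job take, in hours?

95 hours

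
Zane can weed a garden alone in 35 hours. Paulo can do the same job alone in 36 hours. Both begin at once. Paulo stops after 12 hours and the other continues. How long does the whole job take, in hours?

In the first 12 hours the combined rate is 71/1260, so 71/105 of the job is done, leaving 34/105.
After Paulo leaves the rate is 1/35 per hour; the remaining 34/105 takes 34/3 hours.
Total = 12 + 34/3 = 70/3 hours.

70/3 hours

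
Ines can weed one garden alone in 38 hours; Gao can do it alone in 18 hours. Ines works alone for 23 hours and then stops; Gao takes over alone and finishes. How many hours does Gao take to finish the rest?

In 23 hours Ines does 23/38 of the job, leaving 15/38.
Gao works at 1/18 per hour, so finishing takes 15/38 ÷ 1/18 = 135/19 hours.

135/19 hours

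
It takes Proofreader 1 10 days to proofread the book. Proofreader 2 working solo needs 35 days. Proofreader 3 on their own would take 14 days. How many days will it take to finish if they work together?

Combined rate: 1/10 + 1/35 + 1/14 = (7 + 2 + 5)/70 = 14/70 = 1/5 per day.
Time = 1 ÷ (1/5) = 5 days.

5 days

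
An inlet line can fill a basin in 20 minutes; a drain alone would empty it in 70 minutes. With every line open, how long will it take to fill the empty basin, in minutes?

28 minutes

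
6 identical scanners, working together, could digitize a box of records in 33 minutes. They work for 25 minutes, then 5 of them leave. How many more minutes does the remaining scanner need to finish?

48 minutes

One scanner does 1/198 of the job per minute.
After 25 minutes with 6 scanners, 25/33 is done (8/33 left).
With 1 scanner the rate is 1/198, so the rest takes 8/33 ÷ 1/198 = 48 minutes.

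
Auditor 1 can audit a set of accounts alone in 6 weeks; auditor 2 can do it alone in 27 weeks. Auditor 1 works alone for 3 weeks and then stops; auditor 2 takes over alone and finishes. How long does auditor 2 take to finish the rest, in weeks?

In 3 weeks auditor 1 does 3/6 = 1/2 of the job, leaving 1/2.
Auditor 2 works at 1/27 per week, so finishing takes 1/2 ÷ 1/27 = 27/2 weeks.

27/2 weeks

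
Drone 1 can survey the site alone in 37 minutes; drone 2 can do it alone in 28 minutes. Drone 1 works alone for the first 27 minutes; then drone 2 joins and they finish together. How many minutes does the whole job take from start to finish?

In 27 minutes drone 1 does 27/37 of the job, leaving 10/37.
Drone 1 and drone 2 together work at 65/1036 per minute, so finishing takes 10/37 ÷ 65/1036 = 56/13 minutes.
Total time = 27 + 56/13 = 407/13 minutes.

407/13 minutes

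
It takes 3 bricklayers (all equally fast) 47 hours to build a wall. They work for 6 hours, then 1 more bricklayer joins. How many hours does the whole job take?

147/4 hours

One bricklayer does 1/141 of the job per hour.
After 6 hours with 3 bricklayers, 6/47 is done (41/47 left).
With 4 bricklayers the rate is 4/141, so the rest takes 41/47 ÷ 4/141 = 123/4 hours.
Total = 6 + 123/4 = 147/4 hours.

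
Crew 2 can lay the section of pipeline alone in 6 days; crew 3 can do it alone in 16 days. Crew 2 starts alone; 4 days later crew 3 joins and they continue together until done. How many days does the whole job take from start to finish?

60/11 days

In 4 days crew 2 does 4/6 = 2/3 of the job, leaving 1/3.
Crew 2 and crew 3 together work at 11/48 per day, so finishing takes 1/3 ÷ 11/48 = 16/11 days.
Total time = 4 + 16/11 = 60/11 days.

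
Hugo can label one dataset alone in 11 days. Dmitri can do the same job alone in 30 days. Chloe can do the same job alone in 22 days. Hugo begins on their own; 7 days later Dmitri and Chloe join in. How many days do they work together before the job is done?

15/7 days

In the first 7 days Hugo alone does 7/11 of the job, leaving 4/11.
Once everyone is working, combined rate: 1/11 + 1/30 + 1/22 = (30 + 11 + 15)/330 = 56/330 = 28/165 per day.
Remaining 4/11 at 28/165 per day takes 15/7 days.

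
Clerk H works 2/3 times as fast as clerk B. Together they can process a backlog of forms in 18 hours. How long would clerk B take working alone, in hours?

30 hours

Let clerk B's rate be r; then clerk H's rate is (2/3)r, so together (2/3 + 1)r = (5/3)r = 1/18.
Thus r = 1/30 per hour.
Clerk B alone: 30 hours; clerk H alone: 45 hours.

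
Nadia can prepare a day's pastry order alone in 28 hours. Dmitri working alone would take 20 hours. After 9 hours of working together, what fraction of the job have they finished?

27/35

Combined rate: 1/28 + 1/20 = (5 + 7)/140 = 12/140 = 3/35 per hour.
In 9 hours they complete 9·3/35 = 27/35 of the job.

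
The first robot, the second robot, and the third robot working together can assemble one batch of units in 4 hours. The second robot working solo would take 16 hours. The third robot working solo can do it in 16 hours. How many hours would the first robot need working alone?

8 hours

Combined rate is 1/4 per hour.
Known contribution: 1/16 + 1/16 = (1 + 1)/16 = 2/16 = 1/8 per hour.
So the first robot's rate is 1/4 − 1/8 = 1/8, meaning 8 hours alone.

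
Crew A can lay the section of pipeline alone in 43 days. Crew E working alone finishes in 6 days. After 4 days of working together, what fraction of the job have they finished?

98/129

Combined rate: 1/43 + 1/6 = (6 + 43)/258 = 49/258 per day.
In 4 days they complete 4·49/258 = 98/129 of the job.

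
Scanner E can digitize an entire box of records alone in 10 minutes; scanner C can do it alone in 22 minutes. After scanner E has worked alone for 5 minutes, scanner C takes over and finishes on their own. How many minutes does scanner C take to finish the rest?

In 5 minutes scanner E does 5/10 = 1/2 of the job, leaving 1/2.
Scanner C works at 1/22 per minute, so finishing takes 1/2 ÷ 1/22 = 11 minutes.

11 minutes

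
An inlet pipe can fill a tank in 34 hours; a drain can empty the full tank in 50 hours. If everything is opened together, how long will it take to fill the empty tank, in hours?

425/4 hours

Net rate = 1/34 − 1/50 = (25 − 17)/850 = 8/850 = 4/425 per hour.
Filling time = 1 ÷ (4/425) = 425/4 hours.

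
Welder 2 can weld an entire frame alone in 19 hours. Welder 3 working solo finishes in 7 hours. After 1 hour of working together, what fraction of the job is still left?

107/133

Combined rate: 1/19 + 1/7 = (7 + 19)/133 = 26/133 per hour.
In 1 hour they complete 1·26/133 = 26/133 of the job.
So 107/133 remains.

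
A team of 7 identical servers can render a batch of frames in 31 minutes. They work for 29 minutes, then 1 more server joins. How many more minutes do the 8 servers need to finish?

7/4 minutes

One server does 1/217 of the job per minute.
After 29 minutes with 7 servers, 29/31 is done (2/31 left).
With 8 servers the rate is 8/217, so the rest takes 2/31 ÷ 8/217 = 7/4 minutes.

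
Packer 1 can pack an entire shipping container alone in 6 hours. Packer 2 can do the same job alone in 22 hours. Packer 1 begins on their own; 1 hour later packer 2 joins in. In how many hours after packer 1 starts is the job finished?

69/14 hours

In the first 1 hour packer 1 alone does 1/6 of the job, leaving 5/6.
Once everyone is working, combined rate: 1/6 + 1/22 = (11 + 3)/66 = 14/66 = 7/33 per hour.
Remaining 5/6 at 7/33 per hour takes 55/14 hours.
Total from the start = 1 + 55/14 = 69/14 hours.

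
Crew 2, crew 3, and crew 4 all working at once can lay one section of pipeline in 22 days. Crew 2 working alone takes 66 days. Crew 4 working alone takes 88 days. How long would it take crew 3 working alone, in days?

Combined rate is 1/22 per day.
Known contribution: 1/66 + 1/88 = (4 + 3)/264 = 7/264 per day.
So crew 3's rate is 1/22 − 7/264 = 5/264, meaning 264/5 days alone.

264/5 days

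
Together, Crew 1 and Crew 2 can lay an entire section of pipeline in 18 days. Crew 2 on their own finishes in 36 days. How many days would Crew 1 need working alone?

Combined rate is 1/18 per day.
Known contribution: 1/36 per day.
So Crew 1's rate is 1/18 − 1/36 = 1/36, meaning 36 days alone.

36 days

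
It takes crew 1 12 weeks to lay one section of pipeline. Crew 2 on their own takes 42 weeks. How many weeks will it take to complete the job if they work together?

28/3 weeks

Combined rate: 1/12 + 1/42 = (7 + 2)/84 = 9/84 = 3/28 per week.
Time = 1 ÷ (3/28) = 28/3 weeks.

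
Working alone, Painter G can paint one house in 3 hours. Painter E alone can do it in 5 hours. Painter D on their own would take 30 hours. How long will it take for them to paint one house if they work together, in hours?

30/17 hours

Combined rate: 1/3 + 1/5 + 1/30 = (10 + 6 + 1)/30 = 17/30 per hour.
Time = 1 ÷ (17/30) = 30/17 hours.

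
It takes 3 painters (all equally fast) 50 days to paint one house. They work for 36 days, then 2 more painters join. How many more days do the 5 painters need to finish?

One painter does 1/150 of the job per day.
After 36 days with 3 painters, 18/25 is done (7/25 left).
With 5 painters the rate is 5/150 = 1/30, so the rest takes 7/25 ÷ 1/30 = 42/5 days.

42/5 days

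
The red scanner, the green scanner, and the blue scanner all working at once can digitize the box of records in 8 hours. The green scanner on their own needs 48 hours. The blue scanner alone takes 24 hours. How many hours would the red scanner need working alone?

Combined rate is 1/8 per hour.
Known contribution: 1/48 + 1/24 = (1 + 2)/48 = 3/48 = 1/16 per hour.
So the red scanner's rate is 1/8 − 1/16 = 1/16, meaning 16 hours alone.

16 hours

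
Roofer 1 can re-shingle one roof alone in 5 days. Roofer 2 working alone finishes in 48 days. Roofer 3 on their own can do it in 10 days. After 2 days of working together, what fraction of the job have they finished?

Combined rate: 1/5 + 1/48 + 1/10 = (48 + 5 + 24)/240 = 77/240 per day.
In 2 days they complete 2·77/240 = 77/120 of the job.

77/120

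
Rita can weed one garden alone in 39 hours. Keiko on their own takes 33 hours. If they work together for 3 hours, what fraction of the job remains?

119/143

Combined rate: 1/39 + 1/33 = (11 + 13)/429 = 24/429 = 8/143 per hour.
In 3 hours they complete 3·8/143 = 24/143 of the job.
So 119/143 remains.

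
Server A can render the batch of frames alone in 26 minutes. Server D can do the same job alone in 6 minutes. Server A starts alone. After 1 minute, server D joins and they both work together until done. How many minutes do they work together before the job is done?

75/16 minutes

In the first 1 minute server A alone does 1/26 of the job, leaving 25/26.
Once everyone is working, combined rate: 1/26 + 1/6 = (3 + 13)/78 = 16/78 = 8/39 per minute.
Remaining 25/26 at 8/39 per minute takes 75/16 minutes.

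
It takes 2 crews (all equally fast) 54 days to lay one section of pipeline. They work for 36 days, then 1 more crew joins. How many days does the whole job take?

One crew does 1/108 of the job per day.
After 36 days with 2 crews, 2/3 is done (1/3 left).
With 3 crews the rate is 3/108 = 1/36, so the rest takes 1/3 ÷ 1/36 = 12 days.
Total = 36 + 12 = 48 days.

48 days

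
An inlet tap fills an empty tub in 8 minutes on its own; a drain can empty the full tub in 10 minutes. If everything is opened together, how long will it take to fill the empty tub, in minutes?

Net rate = 1/8 − 1/10 = (5 − 4)/40 = 1/40 per minute.
Filling time = 1 ÷ (1/40) = 40 minutes.

40 minutes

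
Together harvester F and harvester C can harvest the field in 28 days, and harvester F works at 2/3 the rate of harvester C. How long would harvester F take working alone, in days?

70 days

Let harvester C's rate be r; then harvester F's rate is (2/3)r, so together (2/3 + 1)r = (5/3)r = 1/28.
Thus r = 3/140 per day.
Harvester C alone: 140/3 days; harvester F alone: 70 days.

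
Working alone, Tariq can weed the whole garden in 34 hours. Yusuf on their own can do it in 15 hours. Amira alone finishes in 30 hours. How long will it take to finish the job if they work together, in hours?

85/11 hours

Combined rate: 1/34 + 1/15 + 1/30 = (15 + 34 + 17)/510 = 66/510 = 11/85 per hour.
Time = 1 ÷ (11/85) = 85/11 hours.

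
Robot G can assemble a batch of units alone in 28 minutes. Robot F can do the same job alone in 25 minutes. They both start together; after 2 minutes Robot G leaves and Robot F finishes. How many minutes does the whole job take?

325/14 minutes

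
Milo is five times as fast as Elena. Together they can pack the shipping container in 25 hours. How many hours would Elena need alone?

150 hours

Let Elena's rate be r; then Milo's rate is 5r, so together (5 + 1)r = 6r = 1/25.
Thus r = 1/150 per hour.
Elena alone: 150 hours; Milo alone: 30 hours.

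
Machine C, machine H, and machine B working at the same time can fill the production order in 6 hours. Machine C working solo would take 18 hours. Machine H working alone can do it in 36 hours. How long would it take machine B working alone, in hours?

12 hours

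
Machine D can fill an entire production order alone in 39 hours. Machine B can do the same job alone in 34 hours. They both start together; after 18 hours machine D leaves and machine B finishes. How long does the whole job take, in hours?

238/13 hours

In the first 18 hours the combined rate is 73/1326, so 219/221 of the job is done, leaving 2/221.
After machine D leaves the rate is 1/34 per hour; the remaining 2/221 takes 4/13 hours.
Total = 18 + 4/13 = 238/13 hours.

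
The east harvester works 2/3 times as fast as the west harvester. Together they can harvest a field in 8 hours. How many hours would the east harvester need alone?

20 hours

Let the west harvester's rate be r; then the east harvester's rate is (2/3)r, so together (2/3 + 1)r = (5/3)r = 1/8.
Thus r = 3/40 per hour.
The west harvester alone: 40/3 hours; the east harvester alone: 20 hours.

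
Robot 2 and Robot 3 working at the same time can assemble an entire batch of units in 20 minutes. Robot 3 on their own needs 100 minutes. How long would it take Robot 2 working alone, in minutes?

25 minutes

Combined rate is 1/20 per minute.
Known contribution: 1/100 per minute.
So Robot 2's rate is 1/20 − 1/100 = 1/25, meaning 25 minutes alone.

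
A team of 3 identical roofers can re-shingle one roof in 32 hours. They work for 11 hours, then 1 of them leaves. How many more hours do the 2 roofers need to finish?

One roofer does 1/96 of the job per hour.
After 11 hours with 3 roofers, 11/32 is done (21/32 left).
With 2 roofers the rate is 2/96 = 1/48, so the rest takes 21/32 ÷ 1/48 = 63/2 hours.

63/2 hours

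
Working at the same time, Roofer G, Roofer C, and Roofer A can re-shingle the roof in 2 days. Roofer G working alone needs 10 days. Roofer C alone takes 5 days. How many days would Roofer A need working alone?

5 days

Combined rate is 1/2 per day.
Known contribution: 1/10 + 1/5 = (1 + 2)/10 = 3/10 per day.
So Roofer A's rate is 1/2 − 3/10 = 1/5, meaning 5 days alone.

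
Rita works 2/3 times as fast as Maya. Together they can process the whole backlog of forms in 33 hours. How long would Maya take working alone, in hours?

Let Maya's rate be r; then Rita's rate is (2/3)r, so together (2/3 + 1)r = (5/3)r = 1/33.
Thus r = 1/55 per hour.
Maya alone: 55 hours; Rita alone: 165/2 hours.

55 hours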